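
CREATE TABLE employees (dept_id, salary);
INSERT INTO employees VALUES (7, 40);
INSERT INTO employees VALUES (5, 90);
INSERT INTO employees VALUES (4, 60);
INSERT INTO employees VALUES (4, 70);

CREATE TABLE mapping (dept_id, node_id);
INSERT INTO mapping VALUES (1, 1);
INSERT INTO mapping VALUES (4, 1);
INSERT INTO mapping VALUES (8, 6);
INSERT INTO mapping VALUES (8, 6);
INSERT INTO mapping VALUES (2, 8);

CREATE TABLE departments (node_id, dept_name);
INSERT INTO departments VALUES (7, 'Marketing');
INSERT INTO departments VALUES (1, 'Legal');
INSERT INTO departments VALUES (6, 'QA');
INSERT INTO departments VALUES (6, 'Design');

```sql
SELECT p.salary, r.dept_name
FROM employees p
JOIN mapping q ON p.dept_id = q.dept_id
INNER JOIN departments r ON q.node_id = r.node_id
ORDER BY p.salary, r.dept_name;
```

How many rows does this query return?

2

Joins associate left-to-right: employees INNER JOIN mapping on dept_id gives 2 intermediate row(s).
Then INNER JOIN `departments r` on node_id: keep only rows whose q.node_id appears in r.
Result: 2 row(s).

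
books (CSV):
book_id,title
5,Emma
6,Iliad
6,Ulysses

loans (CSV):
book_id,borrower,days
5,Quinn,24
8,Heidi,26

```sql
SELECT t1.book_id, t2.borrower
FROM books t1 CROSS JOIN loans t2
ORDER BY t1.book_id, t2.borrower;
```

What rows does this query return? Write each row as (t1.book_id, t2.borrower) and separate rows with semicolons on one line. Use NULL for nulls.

(5, Heidi); (5, Quinn); (6, Heidi); (6, Heidi); (6, Quinn); (6, Quinn)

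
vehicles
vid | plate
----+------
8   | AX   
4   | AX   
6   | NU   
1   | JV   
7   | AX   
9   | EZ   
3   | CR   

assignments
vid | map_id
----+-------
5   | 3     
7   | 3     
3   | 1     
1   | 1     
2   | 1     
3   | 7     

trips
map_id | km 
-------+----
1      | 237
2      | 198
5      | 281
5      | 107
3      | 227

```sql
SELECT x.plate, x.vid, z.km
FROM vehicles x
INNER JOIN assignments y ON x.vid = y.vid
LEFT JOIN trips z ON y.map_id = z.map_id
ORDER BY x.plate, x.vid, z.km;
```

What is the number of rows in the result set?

4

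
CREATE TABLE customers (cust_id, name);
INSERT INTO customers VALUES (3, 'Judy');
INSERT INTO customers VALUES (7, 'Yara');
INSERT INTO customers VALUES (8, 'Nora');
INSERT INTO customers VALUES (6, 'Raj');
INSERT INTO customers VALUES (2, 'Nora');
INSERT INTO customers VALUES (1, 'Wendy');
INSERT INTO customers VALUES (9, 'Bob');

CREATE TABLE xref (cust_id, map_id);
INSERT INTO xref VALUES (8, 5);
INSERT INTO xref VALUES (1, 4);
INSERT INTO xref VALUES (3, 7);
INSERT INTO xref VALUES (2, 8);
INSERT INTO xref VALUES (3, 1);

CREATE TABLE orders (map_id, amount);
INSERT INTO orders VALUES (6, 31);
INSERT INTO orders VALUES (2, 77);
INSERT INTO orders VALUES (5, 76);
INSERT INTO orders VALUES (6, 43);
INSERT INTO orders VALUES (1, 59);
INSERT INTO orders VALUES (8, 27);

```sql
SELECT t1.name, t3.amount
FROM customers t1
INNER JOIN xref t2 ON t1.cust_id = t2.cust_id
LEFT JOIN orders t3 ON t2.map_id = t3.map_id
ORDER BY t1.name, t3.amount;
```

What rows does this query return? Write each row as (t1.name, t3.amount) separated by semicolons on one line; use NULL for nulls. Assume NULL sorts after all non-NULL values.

Joins associate left-to-right: customers INNER JOIN xref on cust_id gives 5 intermediate row(s).
Then LEFT JOIN `orders t3` on map_id: each of those 5 rows is kept; rows whose t2.map_id has no match in t3 get NULL for t3's columns.

(Judy, 59); (Judy, NULL); (Nora, 27); (Nora, 76); (Wendy, NULL)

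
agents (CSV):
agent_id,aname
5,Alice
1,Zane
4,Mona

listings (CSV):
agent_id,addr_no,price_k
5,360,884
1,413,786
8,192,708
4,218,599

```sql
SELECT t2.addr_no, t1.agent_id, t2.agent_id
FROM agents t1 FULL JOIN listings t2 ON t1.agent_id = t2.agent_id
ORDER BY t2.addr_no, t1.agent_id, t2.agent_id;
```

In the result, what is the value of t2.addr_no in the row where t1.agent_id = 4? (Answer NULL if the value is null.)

218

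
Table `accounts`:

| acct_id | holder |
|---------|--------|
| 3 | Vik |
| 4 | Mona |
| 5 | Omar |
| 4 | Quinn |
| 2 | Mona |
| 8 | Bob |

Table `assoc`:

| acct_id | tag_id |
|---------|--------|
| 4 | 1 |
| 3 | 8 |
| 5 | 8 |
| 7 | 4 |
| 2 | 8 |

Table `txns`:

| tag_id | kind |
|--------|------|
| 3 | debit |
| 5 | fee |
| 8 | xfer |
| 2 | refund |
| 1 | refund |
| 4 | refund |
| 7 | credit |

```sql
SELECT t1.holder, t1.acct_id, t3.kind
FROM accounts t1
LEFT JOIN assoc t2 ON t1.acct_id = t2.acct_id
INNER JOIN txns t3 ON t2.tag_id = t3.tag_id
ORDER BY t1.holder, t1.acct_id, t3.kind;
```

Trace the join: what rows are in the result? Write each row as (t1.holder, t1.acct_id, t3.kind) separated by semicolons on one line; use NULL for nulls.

Joins associate left-to-right: accounts LEFT JOIN assoc on acct_id gives 6 intermediate row(s).
Then INNER JOIN `txns t3` on tag_id: keep only rows whose t2.tag_id appears in t3.

(Mona, 2, xfer); (Mona, 4, refund); (Omar, 5, xfer); (Quinn, 4, refund); (Vik, 3, xfer)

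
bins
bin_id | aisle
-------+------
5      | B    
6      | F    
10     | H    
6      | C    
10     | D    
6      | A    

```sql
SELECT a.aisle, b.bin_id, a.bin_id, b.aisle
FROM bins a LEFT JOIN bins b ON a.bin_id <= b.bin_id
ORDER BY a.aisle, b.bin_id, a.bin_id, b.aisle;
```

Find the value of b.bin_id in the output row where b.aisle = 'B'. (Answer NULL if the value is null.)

LEFT JOIN keeps every row from `bins a`; unmatched rows get NULL for `bins b`'s columns.
Matching on a.bin_id <= b.bin_id.
- a[0] bin_id=5 → 6 match(es) in b → 6 row(s).
- a[1] bin_id=6 → 5 match(es) in b → 5 row(s).
- a[2] bin_id=10 → 2 match(es) in b → 2 row(s).
- a[3] bin_id=6 → 5 match(es) in b → 5 row(s).
- a[4] bin_id=10 → 2 match(es) in b → 2 row(s).
- a[5] bin_id=6 → 5 match(es) in b → 5 row(s).

5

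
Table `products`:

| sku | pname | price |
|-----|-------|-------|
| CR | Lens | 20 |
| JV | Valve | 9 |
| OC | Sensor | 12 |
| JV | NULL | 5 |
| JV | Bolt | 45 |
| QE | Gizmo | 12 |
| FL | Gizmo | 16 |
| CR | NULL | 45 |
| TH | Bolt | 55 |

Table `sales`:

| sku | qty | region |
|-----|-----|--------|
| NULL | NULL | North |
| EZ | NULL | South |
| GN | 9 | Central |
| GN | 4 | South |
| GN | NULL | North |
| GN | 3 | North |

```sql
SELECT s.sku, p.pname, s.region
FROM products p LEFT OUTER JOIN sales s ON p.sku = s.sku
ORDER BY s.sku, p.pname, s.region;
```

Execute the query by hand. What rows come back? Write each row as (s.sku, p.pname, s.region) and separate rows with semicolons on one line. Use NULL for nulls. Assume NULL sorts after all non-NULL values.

(NULL, Bolt, NULL); (NULL, Bolt, NULL); (NULL, Gizmo, NULL); (NULL, Gizmo, NULL); (NULL, Lens, NULL); (NULL, Sensor, NULL); (NULL, Valve, NULL); (NULL, NULL, NULL); (NULL, NULL, NULL)

LEFT JOIN keeps every row from `products`; unmatched rows get NULL for `sales`'s columns.
Matching on p.sku = s.sku. A NULL in a compared column never satisfies the condition.
- p[0] sku=CR → no match; kept with NULLs on the s side.
- p[1] sku=JV → no match; kept with NULLs on the s side.
- p[2] sku=OC → no match; kept with NULLs on the s side.
- p[3] sku=JV → no match; kept with NULLs on the s side.
- p[4] sku=JV → no match; kept with NULLs on the s side.
- p[5] sku=QE → no match; kept with NULLs on the s side.
- p[6] sku=FL → no match; kept with NULLs on the s side.
- p[7] sku=CR → no match; kept with NULLs on the s side.
- p[8] sku=TH → no match; kept with NULLs on the s side.
After projecting and ordering:
s.sku | p.pname | s.region
NULL | Bolt | NULL
NULL | Bolt | NULL
NULL | Gizmo | NULL
NULL | Gizmo | NULL
NULL | Lens | NULL
NULL | Sensor | NULL
NULL | Valve | NULL
NULL | NULL | NULL
NULL | NULL | NULL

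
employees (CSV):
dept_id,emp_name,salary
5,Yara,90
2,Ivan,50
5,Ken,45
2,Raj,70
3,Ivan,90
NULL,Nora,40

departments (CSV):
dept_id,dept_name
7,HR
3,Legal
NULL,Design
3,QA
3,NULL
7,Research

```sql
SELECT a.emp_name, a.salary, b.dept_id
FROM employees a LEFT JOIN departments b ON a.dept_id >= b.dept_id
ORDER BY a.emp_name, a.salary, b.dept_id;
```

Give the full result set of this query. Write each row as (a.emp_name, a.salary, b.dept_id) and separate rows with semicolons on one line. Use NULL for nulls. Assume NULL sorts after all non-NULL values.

LEFT JOIN keeps every row from `employees`; unmatched rows get NULL for `departments`'s columns.
Matching on a.dept_id >= b.dept_id. A NULL in a compared column never satisfies the condition.
- a (dept_id=5) pairs with 3 row(s) of b.
- a (dept_id=2) has no partner → padded with NULL.
- a (dept_id=5) pairs with 3 row(s) of b.
- a (dept_id=2) has no partner → padded with NULL.
- a (dept_id=3) pairs with 3 row(s) of b.
- a (dept_id=NULL) has no partner → padded with NULL.

(Ivan, 50, NULL); (Ivan, 90, 3); (Ivan, 90, 3); (Ivan, 90, 3); (Ken, 45, 3); (Ken, 45, 3); (Ken, 45, 3); (Nora, 40, NULL); (Raj, 70, NULL); (Yara, 90, 3); (Yara, 90, 3); (Yara, 90, 3)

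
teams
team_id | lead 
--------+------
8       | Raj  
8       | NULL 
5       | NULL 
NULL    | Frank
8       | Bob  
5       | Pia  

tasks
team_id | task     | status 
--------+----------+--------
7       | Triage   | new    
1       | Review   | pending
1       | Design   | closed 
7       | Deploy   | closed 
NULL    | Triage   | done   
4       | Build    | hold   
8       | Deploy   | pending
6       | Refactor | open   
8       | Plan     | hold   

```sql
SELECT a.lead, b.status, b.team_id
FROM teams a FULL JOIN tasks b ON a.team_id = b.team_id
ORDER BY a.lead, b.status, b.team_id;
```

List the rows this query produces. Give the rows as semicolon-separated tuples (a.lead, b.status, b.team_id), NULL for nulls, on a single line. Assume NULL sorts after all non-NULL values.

FULL OUTER JOIN keeps every row from both sides; unmatched rows get NULL for the other side's columns.
Matching on a.team_id = b.team_id. A NULL in a compared column never satisfies the condition.
- team_id=8: 2 matching b row(s), so 2 row(s) emitted.
- team_id=8: 2 matching b row(s), so 2 row(s) emitted.
- team_id=5: no b row matches, row kept with b columns NULL.
- team_id=NULL: no b row matches, row kept with b columns NULL.
- team_id=8: 2 matching b row(s), so 2 row(s) emitted.
- team_id=5: no b row matches, row kept with b columns NULL.
- plus 7 unmatched b row(s), each kept with NULL a columns.

(Bob, hold, 8); (Bob, pending, 8); (Frank, NULL, NULL); (Pia, NULL, NULL); (Raj, hold, 8); (Raj, pending, 8); (NULL, closed, 1); (NULL, closed, 7); (NULL, done, NULL); (NULL, hold, 4); (NULL, hold, 8); (NULL, new, 7); (NULL, open, 6); (NULL, pending, 1); (NULL, pending, 8); (NULL, NULL, NULL)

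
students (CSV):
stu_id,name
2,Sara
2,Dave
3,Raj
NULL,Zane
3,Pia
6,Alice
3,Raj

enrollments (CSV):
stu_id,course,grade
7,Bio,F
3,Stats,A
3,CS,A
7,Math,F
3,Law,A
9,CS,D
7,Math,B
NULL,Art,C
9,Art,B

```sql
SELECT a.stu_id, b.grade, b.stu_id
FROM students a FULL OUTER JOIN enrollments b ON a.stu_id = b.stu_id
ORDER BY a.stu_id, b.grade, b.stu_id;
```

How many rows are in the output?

19

FULL OUTER JOIN keeps every row from both sides; unmatched rows get NULL for the other side's columns.
Matching on a.stu_id = b.stu_id. A NULL in a compared column never satisfies the condition.
- a row (stu_id=2): no match → kept, b columns NULL.
- a row (stu_id=2): no match → kept, b columns NULL.
- a row (stu_id=3): matches 3 b row(s) → 3 output row(s).
- a row (stu_id=NULL): no match → kept, b columns NULL.
- a row (stu_id=3): matches 3 b row(s) → 3 output row(s).
- a row (stu_id=6): no match → kept, b columns NULL.
- a row (stu_id=3): matches 3 b row(s) → 3 output row(s).
- 6 b row(s) had no a match → kept, a columns NULL.
Total: 9 matched + 10 padded = 19 rows.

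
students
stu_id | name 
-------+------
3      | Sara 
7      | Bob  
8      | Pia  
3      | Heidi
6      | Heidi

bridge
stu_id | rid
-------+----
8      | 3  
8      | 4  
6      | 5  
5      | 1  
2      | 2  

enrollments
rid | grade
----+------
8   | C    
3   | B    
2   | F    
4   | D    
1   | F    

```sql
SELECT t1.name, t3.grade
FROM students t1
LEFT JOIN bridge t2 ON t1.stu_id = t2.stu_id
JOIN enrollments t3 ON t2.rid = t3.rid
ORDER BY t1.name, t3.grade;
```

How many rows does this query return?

Joins associate left-to-right: students LEFT JOIN bridge on stu_id gives 6 intermediate row(s).
Then INNER JOIN `enrollments t3` on rid: keep only rows whose t2.rid appears in t3.
Result: 2 row(s).

2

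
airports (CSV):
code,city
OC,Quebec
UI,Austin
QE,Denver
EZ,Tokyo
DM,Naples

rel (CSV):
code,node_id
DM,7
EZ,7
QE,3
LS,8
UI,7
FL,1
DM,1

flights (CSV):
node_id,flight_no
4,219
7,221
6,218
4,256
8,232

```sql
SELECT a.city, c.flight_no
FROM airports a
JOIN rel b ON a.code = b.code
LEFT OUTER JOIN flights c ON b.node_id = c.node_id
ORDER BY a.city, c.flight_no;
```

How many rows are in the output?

5

Step 1 — a INNER JOIN b on code → 5 row(s).
Then LEFT JOIN `flights c` on node_id: each of those 5 rows is kept; rows whose b.node_id has no match in c get NULL for c's columns.
Result: 5 row(s).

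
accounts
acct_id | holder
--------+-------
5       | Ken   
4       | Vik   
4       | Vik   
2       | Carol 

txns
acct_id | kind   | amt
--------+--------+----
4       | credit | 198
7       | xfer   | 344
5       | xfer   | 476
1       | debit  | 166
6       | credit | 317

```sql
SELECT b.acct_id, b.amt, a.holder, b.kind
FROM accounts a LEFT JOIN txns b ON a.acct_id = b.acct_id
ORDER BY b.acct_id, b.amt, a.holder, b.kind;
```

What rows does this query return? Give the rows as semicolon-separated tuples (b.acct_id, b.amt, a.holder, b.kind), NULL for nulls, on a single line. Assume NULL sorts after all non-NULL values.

LEFT JOIN keeps every row from `accounts`; unmatched rows get NULL for `txns`'s columns.
Matching on a.acct_id = b.acct_id.
- acct_id=5: 1 matching b row(s), so 1 row(s) emitted.
- acct_id=4: 1 matching b row(s), so 1 row(s) emitted.
- acct_id=4: 1 matching b row(s), so 1 row(s) emitted.
- acct_id=2: no b row matches, row kept with b columns NULL.
After projecting and ordering:
b.acct_id | b.amt | a.holder | b.kind
4 | 198 | Vik | credit
4 | 198 | Vik | credit
5 | 476 | Ken | xfer
NULL | NULL | Carol | NULL

(4, 198, Vik, credit); (4, 198, Vik, credit); (5, 476, Ken, xfer); (NULL, NULL, Carol, NULL)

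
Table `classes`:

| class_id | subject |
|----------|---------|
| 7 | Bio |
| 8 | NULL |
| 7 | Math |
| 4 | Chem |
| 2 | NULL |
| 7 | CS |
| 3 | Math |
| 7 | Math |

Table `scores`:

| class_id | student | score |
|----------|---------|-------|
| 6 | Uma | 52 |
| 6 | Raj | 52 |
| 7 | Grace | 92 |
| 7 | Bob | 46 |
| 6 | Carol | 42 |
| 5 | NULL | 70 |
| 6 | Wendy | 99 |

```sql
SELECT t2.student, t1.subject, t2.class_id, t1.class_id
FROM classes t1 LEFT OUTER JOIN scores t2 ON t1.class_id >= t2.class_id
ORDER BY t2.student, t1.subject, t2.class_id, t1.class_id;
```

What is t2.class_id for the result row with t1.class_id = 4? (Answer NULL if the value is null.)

NULL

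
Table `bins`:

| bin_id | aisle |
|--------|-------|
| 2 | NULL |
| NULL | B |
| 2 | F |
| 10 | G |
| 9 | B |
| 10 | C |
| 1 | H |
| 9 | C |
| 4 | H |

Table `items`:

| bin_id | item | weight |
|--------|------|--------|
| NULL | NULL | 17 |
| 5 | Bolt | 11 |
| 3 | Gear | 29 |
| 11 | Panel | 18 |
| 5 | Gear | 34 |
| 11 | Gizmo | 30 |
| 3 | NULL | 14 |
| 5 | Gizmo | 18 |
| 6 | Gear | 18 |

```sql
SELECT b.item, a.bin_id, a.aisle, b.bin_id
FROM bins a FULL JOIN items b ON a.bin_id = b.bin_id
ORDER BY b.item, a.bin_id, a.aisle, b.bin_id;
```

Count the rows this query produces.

FULL OUTER JOIN keeps every row from both sides; unmatched rows get NULL for the other side's columns.
Matching on a.bin_id = b.bin_id. A NULL in a compared column never satisfies the condition.
Matched pairs: 0; unmatched a rows kept: 9; unmatched b rows kept: 9.
Total: 0 matched + 18 padded = 18 rows.

18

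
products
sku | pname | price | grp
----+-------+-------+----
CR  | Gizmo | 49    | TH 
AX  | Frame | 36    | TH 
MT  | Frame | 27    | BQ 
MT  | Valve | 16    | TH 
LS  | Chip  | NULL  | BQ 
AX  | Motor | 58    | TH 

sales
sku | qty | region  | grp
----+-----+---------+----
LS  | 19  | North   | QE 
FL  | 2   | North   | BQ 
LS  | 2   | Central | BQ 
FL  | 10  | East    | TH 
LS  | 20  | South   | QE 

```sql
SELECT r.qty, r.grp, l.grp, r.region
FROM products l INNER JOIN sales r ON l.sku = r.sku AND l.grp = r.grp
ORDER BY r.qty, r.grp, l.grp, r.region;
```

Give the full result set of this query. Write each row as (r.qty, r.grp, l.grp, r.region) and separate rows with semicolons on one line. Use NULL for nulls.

(2, BQ, BQ, Central)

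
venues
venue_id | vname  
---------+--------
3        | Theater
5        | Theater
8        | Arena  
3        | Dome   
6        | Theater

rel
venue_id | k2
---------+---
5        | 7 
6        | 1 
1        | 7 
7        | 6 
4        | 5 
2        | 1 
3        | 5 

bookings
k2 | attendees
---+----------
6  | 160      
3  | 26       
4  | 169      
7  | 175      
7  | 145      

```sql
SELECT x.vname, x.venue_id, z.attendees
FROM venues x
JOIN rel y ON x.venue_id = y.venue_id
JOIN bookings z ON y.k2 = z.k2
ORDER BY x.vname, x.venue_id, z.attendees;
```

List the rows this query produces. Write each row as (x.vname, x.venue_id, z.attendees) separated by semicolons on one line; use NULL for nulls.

(Theater, 5, 145); (Theater, 5, 175)

Joins associate left-to-right: venues INNER JOIN rel on venue_id gives 4 intermediate row(s).
Then INNER JOIN `bookings z` on k2: keep only rows whose y.k2 appears in z.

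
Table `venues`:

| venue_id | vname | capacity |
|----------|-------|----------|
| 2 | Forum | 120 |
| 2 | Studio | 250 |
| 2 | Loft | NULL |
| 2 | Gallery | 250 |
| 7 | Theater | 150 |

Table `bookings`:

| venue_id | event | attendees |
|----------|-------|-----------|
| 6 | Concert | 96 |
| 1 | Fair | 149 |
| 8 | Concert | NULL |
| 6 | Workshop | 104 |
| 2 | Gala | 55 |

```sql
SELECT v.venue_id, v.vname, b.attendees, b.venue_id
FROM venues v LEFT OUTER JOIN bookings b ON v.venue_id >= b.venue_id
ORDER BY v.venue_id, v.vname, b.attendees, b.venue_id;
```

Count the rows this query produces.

12

LEFT JOIN keeps every row from `venues`; unmatched rows get NULL for `bookings`'s columns.
Matching on v.venue_id >= b.venue_id.
- venue_id=2: 2 matching b row(s), so 2 row(s) emitted.
- venue_id=2: 2 matching b row(s), so 2 row(s) emitted.
- venue_id=2: 2 matching b row(s), so 2 row(s) emitted.
- venue_id=2: 2 matching b row(s), so 2 row(s) emitted.
- venue_id=7: 4 matching b row(s), so 4 row(s) emitted.
Total: 12 rows.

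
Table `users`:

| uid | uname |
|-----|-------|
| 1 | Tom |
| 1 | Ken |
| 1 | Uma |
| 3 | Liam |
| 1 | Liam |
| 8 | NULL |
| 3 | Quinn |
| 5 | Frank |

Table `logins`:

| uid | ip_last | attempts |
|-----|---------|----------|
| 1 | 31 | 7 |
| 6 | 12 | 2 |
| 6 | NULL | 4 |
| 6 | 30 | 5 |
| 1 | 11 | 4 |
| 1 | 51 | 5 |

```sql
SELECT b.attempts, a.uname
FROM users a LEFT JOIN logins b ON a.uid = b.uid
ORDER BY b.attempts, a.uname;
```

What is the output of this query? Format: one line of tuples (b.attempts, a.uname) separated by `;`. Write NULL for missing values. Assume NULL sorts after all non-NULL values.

LEFT JOIN keeps every row from `users`; unmatched rows get NULL for `logins`'s columns.
Matching on a.uid = b.uid.
- a[0] uid=1 → 3 match(es) in b → 3 row(s).
- a[1] uid=1 → 3 match(es) in b → 3 row(s).
- a[2] uid=1 → 3 match(es) in b → 3 row(s).
- a[3] uid=3 → no match; kept with NULLs on the b side.
- a[4] uid=1 → 3 match(es) in b → 3 row(s).
- a[5] uid=8 → no match; kept with NULLs on the b side.
- a[6] uid=3 → no match; kept with NULLs on the b side.
- a[7] uid=5 → no match; kept with NULLs on the b side.

(4, Ken); (4, Liam); (4, Tom); (4, Uma); (5, Ken); (5, Liam); (5, Tom); (5, Uma); (7, Ken); (7, Liam); (7, Tom); (7, Uma); (NULL, Frank); (NULL, Liam); (NULL, Quinn); (NULL, NULL)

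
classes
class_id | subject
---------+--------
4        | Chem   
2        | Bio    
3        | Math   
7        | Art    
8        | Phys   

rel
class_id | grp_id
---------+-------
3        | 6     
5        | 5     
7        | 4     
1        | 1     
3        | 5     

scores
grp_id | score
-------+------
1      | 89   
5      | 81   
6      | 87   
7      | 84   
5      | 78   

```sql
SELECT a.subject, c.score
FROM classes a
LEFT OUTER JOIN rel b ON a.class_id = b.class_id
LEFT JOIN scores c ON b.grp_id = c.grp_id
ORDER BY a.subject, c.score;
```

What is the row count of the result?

7

Step 1 — a LEFT JOIN b on class_id → 6 row(s).
Then LEFT JOIN `scores c` on grp_id: each of those 6 rows is kept; rows whose b.grp_id has no match in c get NULL for c's columns.
Result: 7 row(s).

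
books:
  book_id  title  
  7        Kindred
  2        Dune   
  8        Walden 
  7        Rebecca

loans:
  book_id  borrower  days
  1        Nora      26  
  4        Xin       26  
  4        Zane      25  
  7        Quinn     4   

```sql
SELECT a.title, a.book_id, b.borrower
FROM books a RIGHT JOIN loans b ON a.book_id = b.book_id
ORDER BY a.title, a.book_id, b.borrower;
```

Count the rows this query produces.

RIGHT JOIN keeps every row from `loans`; unmatched rows get NULL for `books`'s columns.
Matching on a.book_id = b.book_id.
- a (book_id=7) pairs with 1 row(s) of b.
- a (book_id=2) has no partner in b.
- a (book_id=8) has no partner in b.
- a (book_id=7) pairs with 1 row(s) of b.
- plus 3 unmatched b row(s), each kept with NULL a columns.
Total: 2 matched + 3 padded = 5 rows.

5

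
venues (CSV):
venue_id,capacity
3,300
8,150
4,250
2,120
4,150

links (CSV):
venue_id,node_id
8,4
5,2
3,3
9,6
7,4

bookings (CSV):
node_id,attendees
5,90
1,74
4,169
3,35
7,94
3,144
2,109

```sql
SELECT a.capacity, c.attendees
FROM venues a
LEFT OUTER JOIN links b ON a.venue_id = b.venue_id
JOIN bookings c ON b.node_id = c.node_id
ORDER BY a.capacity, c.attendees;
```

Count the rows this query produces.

3

Joins associate left-to-right: venues LEFT JOIN links on venue_id gives 5 intermediate row(s).
Then INNER JOIN `bookings c` on node_id: keep only rows whose b.node_id appears in c.
Result: 3 row(s).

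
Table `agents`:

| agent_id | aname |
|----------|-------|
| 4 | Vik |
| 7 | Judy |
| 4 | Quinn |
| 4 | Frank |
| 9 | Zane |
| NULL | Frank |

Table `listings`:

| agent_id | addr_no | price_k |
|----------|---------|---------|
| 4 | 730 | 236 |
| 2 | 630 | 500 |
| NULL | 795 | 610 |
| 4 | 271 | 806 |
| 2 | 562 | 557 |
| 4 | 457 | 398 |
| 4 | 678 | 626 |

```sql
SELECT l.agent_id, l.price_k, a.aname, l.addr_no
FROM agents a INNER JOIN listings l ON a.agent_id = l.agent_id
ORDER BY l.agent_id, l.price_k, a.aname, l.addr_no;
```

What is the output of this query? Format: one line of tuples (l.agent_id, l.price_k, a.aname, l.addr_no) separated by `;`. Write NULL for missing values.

(4, 236, Frank, 730); (4, 236, Quinn, 730); (4, 236, Vik, 730); (4, 398, Frank, 457); (4, 398, Quinn, 457); (4, 398, Vik, 457); (4, 626, Frank, 678); (4, 626, Quinn, 678); (4, 626, Vik, 678); (4, 806, Frank, 271); (4, 806, Quinn, 271); (4, 806, Vik, 271)

INNER JOIN keeps only pairs where the ON condition holds.
Matching on a.agent_id = l.agent_id. A NULL in a compared column never satisfies the condition.
- a[0] agent_id=4 → 4 match(es) in l → 4 row(s).
- a[1] agent_id=7 → no match; dropped.
- a[2] agent_id=4 → 4 match(es) in l → 4 row(s).
- a[3] agent_id=4 → 4 match(es) in l → 4 row(s).
- a[4] agent_id=9 → no match; dropped.
- a[5] agent_id=NULL → no match; dropped.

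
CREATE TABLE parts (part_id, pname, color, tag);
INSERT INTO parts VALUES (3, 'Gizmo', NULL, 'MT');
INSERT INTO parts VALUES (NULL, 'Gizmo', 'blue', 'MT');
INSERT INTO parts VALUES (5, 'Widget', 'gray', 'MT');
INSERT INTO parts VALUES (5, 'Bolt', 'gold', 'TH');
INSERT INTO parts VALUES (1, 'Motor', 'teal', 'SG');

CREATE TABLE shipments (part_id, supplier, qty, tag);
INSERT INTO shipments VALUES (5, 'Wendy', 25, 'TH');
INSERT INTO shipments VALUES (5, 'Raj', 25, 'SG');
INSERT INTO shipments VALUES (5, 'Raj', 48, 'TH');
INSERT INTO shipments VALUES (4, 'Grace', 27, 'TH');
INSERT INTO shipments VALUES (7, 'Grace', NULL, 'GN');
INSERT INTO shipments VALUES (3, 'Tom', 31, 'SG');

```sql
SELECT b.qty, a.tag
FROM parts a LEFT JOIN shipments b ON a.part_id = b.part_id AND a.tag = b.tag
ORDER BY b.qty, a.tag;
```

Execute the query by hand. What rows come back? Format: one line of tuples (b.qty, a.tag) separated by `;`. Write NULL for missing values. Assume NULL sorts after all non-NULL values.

(25, TH); (48, TH); (NULL, MT); (NULL, MT); (NULL, MT); (NULL, SG)

LEFT JOIN keeps every row from `parts`; unmatched rows get NULL for `shipments`'s columns.
Matching on a.part_id = b.part_id AND a.tag = b.tag. A NULL in a compared column never satisfies the condition.
Matched pairs: 2; unmatched a rows kept: 4.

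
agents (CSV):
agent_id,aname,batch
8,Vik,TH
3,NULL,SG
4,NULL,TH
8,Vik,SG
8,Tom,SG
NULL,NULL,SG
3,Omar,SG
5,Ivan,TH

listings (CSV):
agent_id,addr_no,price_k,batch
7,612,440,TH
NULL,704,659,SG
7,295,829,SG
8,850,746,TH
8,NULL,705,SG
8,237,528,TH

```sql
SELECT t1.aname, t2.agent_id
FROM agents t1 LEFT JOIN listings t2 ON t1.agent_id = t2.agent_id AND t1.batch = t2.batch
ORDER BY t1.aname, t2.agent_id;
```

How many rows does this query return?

LEFT JOIN keeps every row from `agents`; unmatched rows get NULL for `listings`'s columns.
Matching on t1.agent_id = t2.agent_id AND t1.batch = t2.batch. A NULL in a compared column never satisfies the condition.
Matched pairs: 4; unmatched t1 rows kept: 5.
Total: 4 matched + 5 padded = 9 rows.

9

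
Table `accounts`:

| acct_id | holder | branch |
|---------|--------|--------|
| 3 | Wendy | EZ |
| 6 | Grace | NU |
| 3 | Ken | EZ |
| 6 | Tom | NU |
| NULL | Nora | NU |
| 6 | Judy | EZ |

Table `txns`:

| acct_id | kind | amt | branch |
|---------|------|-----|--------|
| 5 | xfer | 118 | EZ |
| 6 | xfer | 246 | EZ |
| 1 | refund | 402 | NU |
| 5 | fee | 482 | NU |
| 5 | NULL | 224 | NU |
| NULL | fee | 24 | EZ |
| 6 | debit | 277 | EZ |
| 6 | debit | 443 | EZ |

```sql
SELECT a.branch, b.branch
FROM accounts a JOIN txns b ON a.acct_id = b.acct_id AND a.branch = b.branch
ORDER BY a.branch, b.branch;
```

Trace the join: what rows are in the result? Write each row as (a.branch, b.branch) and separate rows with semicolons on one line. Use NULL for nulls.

INNER JOIN keeps only pairs where the ON condition holds.
Matching on a.acct_id = b.acct_id AND a.branch = b.branch. A NULL in a compared column never satisfies the condition.
- acct_id=3, branch=EZ: no matching b row, dropped.
- acct_id=6, branch=NU: no matching b row, dropped.
- acct_id=3, branch=EZ: no matching b row, dropped.
- acct_id=6, branch=NU: no matching b row, dropped.
- acct_id=NULL, branch=NU: no matching b row, dropped.
- acct_id=6, branch=EZ: 3 matching b row(s), so 3 row(s) emitted.
After projecting and ordering:
a.branch | b.branch
EZ | EZ
EZ | EZ
EZ | EZ

(EZ, EZ); (EZ, EZ); (EZ, EZ)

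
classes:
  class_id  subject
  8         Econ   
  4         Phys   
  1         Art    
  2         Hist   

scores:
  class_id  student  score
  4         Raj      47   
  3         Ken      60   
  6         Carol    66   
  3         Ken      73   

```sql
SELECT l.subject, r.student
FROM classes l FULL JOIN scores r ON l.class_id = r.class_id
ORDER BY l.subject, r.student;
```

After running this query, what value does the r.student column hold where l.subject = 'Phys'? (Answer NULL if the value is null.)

Raj

FULL OUTER JOIN keeps every row from both sides; unmatched rows get NULL for the other side's columns.
Matching on l.class_id = r.class_id.
Matched pairs: 1; unmatched l rows kept: 3; unmatched r rows kept: 3.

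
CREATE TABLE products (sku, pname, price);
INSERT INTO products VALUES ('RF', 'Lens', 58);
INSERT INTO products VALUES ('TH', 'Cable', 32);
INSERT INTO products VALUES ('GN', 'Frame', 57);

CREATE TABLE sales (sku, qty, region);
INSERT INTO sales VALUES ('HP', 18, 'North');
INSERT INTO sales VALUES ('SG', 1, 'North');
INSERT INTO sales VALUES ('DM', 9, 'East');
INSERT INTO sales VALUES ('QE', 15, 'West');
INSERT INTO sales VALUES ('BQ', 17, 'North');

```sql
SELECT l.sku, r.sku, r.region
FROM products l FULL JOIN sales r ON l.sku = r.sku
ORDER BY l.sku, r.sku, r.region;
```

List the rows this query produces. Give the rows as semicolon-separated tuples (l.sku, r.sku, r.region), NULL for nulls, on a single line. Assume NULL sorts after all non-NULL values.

(GN, NULL, NULL); (RF, NULL, NULL); (TH, NULL, NULL); (NULL, BQ, North); (NULL, DM, East); (NULL, HP, North); (NULL, QE, West); (NULL, SG, North)

FULL OUTER JOIN keeps every row from both sides; unmatched rows get NULL for the other side's columns.
Matching on l.sku = r.sku.
- sku=RF: no r row matches, row kept with r columns NULL.
- sku=TH: no r row matches, row kept with r columns NULL.
- sku=GN: no r row matches, row kept with r columns NULL.
- plus 5 unmatched r row(s), each kept with NULL l columns.
After projecting and ordering:
l.sku | r.sku | r.region
GN | NULL | NULL
RF | NULL | NULL
TH | NULL | NULL
NULL | BQ | North
NULL | DM | East
NULL | HP | North
NULL | QE | West
NULL | SG | North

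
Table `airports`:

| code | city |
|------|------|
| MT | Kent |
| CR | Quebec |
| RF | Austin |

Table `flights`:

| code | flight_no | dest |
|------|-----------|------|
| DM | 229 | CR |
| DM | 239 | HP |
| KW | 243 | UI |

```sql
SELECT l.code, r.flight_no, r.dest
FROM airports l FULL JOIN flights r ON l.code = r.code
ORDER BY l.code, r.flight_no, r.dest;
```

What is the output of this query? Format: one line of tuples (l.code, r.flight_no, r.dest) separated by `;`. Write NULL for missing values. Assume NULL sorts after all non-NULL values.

FULL OUTER JOIN keeps every row from both sides; unmatched rows get NULL for the other side's columns.
Matching on l.code = r.code.
- l[0] code=MT → no match; kept with NULLs on the r side.
- l[1] code=CR → no match; kept with NULLs on the r side.
- l[2] code=RF → no match; kept with NULLs on the r side.
- plus 3 unmatched r row(s), each kept with NULL l columns.
After projecting and ordering:
l.code | r.flight_no | r.dest
CR | NULL | NULL
MT | NULL | NULL
RF | NULL | NULL
NULL | 229 | CR
NULL | 239 | HP
NULL | 243 | UI

(CR, NULL, NULL); (MT, NULL, NULL); (RF, NULL, NULL); (NULL, 229, CR); (NULL, 239, HP); (NULL, 243, UI)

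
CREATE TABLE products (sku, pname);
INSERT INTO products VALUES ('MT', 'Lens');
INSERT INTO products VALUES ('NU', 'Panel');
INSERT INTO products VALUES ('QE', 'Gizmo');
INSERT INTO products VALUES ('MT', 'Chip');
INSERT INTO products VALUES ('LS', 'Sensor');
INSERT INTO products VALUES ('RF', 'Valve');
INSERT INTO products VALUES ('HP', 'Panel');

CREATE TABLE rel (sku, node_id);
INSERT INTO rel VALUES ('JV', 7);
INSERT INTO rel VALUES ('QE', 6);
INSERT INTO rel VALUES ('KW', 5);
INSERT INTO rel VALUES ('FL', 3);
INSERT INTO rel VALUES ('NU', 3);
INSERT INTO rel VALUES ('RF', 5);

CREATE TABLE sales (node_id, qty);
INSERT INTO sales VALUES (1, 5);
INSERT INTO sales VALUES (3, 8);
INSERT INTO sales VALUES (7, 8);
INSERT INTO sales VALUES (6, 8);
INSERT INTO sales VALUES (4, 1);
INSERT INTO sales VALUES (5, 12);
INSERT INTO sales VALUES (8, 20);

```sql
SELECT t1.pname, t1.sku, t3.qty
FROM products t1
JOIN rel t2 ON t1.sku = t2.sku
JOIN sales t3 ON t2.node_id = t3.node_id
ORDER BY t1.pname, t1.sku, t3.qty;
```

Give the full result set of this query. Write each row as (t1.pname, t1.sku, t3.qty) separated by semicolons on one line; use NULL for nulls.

Evaluate left to right. First `products t1 INNER JOIN rel t2` on sku: 3 row(s).
Then INNER JOIN `sales t3` on node_id: keep only rows whose t2.node_id appears in t3.

(Gizmo, QE, 8); (Panel, NU, 8); (Valve, RF, 12)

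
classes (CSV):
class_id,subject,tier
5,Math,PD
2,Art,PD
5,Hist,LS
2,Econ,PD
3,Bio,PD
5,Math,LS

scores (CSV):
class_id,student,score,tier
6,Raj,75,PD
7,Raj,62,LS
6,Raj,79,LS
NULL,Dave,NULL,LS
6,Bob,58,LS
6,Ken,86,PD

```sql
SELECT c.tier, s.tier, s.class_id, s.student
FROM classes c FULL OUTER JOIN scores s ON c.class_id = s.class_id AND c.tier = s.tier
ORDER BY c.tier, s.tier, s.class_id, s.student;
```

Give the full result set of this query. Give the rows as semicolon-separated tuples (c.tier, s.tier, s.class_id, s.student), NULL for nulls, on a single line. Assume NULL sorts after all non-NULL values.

(LS, NULL, NULL, NULL); (LS, NULL, NULL, NULL); (PD, NULL, NULL, NULL); (PD, NULL, NULL, NULL); (PD, NULL, NULL, NULL); (PD, NULL, NULL, NULL); (NULL, LS, 6, Bob); (NULL, LS, 6, Raj); (NULL, LS, 7, Raj); (NULL, LS, NULL, Dave); (NULL, PD, 6, Ken); (NULL, PD, 6, Raj)

FULL OUTER JOIN keeps every row from both sides; unmatched rows get NULL for the other side's columns.
Matching on c.class_id = s.class_id AND c.tier = s.tier. A NULL in a compared column never satisfies the condition.
- class_id=5, tier=PD: no s row matches, row kept with s columns NULL.
- class_id=2, tier=PD: no s row matches, row kept with s columns NULL.
- class_id=5, tier=LS: no s row matches, row kept with s columns NULL.
- class_id=2, tier=PD: no s row matches, row kept with s columns NULL.
- class_id=3, tier=PD: no s row matches, row kept with s columns NULL.
- class_id=5, tier=LS: no s row matches, row kept with s columns NULL.
- 6 s row(s) had no c match → kept, c columns NULL.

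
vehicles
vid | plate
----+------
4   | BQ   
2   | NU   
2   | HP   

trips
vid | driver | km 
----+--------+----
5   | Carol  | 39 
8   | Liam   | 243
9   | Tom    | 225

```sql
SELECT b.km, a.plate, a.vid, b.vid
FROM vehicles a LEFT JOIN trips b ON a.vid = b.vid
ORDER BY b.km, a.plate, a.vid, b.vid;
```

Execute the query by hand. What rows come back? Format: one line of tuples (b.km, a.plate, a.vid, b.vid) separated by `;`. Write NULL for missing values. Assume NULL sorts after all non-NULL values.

(NULL, BQ, 4, NULL); (NULL, HP, 2, NULL); (NULL, NU, 2, NULL)

LEFT JOIN keeps every row from `vehicles`; unmatched rows get NULL for `trips`'s columns.
Matching on a.vid = b.vid.
- a[0] vid=4 → no match; kept with NULLs on the b side.
- a[1] vid=2 → no match; kept with NULLs on the b side.
- a[2] vid=2 → no match; kept with NULLs on the b side.
After projecting and ordering:
b.km | a.plate | a.vid | b.vid
NULL | BQ | 4 | NULL
NULL | HP | 2 | NULL
NULL | NU | 2 | NULL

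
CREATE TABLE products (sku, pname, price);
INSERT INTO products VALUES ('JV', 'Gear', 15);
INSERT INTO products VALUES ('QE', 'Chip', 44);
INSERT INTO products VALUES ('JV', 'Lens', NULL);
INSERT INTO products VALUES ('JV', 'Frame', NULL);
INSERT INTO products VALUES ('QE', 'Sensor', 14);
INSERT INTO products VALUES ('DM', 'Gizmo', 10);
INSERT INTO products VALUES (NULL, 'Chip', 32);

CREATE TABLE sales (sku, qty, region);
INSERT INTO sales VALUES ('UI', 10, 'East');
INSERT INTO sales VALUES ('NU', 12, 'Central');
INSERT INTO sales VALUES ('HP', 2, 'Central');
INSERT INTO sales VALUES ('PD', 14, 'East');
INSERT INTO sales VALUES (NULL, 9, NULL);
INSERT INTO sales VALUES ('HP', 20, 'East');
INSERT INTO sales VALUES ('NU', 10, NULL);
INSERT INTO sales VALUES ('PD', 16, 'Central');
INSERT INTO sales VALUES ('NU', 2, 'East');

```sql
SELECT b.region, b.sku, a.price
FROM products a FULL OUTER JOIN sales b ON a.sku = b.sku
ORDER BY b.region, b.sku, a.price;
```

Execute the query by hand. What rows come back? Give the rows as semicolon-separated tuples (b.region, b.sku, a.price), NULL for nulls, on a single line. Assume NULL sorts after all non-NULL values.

(Central, HP, NULL); (Central, NU, NULL); (Central, PD, NULL); (East, HP, NULL); (East, NU, NULL); (East, PD, NULL); (East, UI, NULL); (NULL, NU, NULL); (NULL, NULL, 10); (NULL, NULL, 14); (NULL, NULL, 15); (NULL, NULL, 32); (NULL, NULL, 44); (NULL, NULL, NULL); (NULL, NULL, NULL); (NULL, NULL, NULL)

FULL OUTER JOIN keeps every row from both sides; unmatched rows get NULL for the other side's columns.
Matching on a.sku = b.sku. A NULL in a compared column never satisfies the condition.
- a row (sku=JV): no match → kept, b columns NULL.
- a row (sku=QE): no match → kept, b columns NULL.
- a row (sku=JV): no match → kept, b columns NULL.
- a row (sku=JV): no match → kept, b columns NULL.
- a row (sku=QE): no match → kept, b columns NULL.
- a row (sku=DM): no match → kept, b columns NULL.
- a row (sku=NULL): no match → kept, b columns NULL.
- 9 row(s) from b found no a partner → padded with NULL.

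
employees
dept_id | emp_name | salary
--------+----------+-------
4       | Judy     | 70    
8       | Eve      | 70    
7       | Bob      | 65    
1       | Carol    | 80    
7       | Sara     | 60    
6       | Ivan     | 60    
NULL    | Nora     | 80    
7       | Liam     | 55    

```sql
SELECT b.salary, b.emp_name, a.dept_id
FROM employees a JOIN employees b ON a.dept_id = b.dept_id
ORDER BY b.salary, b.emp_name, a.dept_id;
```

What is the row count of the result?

INNER JOIN keeps only pairs where the ON condition holds.
Matching on a.dept_id = b.dept_id. A NULL in a compared column never satisfies the condition.
- a row (dept_id=4): matches 1 b row(s) → 1 output row(s).
- a row (dept_id=8): matches 1 b row(s) → 1 output row(s).
- a row (dept_id=7): matches 3 b row(s) → 3 output row(s).
- a row (dept_id=1): matches 1 b row(s) → 1 output row(s).
- a row (dept_id=7): matches 3 b row(s) → 3 output row(s).
- a row (dept_id=6): matches 1 b row(s) → 1 output row(s).
- a row (dept_id=NULL): no match → dropped.
- a row (dept_id=7): matches 3 b row(s) → 3 output row(s).
Total: 13 rows.

13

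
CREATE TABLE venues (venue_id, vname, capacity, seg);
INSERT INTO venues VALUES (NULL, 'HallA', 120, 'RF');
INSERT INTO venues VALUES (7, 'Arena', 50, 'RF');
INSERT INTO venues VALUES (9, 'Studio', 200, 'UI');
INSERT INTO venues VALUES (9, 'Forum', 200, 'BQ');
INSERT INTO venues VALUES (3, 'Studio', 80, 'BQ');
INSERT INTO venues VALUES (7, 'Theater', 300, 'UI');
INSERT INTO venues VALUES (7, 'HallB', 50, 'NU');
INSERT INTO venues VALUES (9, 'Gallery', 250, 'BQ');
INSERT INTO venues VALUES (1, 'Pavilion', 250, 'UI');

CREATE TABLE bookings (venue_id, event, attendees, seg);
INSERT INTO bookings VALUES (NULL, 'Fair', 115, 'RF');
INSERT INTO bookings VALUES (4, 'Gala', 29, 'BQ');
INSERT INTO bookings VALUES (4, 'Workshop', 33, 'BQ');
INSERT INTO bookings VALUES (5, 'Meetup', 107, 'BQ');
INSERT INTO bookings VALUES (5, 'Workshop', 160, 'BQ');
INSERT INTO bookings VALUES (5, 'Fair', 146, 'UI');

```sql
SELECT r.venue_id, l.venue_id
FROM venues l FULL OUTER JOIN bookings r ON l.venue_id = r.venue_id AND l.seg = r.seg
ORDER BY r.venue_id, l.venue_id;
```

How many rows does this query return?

FULL OUTER JOIN keeps every row from both sides; unmatched rows get NULL for the other side's columns.
Matching on l.venue_id = r.venue_id AND l.seg = r.seg. A NULL in a compared column never satisfies the condition.
Matched pairs: 0; unmatched l rows kept: 9; unmatched r rows kept: 6.
Total: 0 matched + 15 padded = 15 rows.

15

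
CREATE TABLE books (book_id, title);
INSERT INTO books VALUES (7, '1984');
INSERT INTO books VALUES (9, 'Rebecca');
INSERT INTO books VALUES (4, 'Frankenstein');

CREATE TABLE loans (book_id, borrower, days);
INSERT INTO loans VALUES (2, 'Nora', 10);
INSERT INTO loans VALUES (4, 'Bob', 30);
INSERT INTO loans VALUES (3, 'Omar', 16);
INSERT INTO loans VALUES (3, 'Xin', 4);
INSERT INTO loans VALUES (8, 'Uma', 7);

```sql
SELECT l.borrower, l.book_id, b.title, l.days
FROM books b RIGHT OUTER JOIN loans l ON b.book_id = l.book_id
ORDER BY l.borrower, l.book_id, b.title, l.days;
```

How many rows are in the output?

5

RIGHT JOIN keeps every row from `loans`; unmatched rows get NULL for `books`'s columns.
Matching on b.book_id = l.book_id.
- b row (book_id=7): no match.
- b row (book_id=9): no match.
- b row (book_id=4): matches 1 l row(s) → 1 output row(s).
- plus 4 unmatched l row(s), each kept with NULL b columns.
Total: 1 matched + 4 padded = 5 rows.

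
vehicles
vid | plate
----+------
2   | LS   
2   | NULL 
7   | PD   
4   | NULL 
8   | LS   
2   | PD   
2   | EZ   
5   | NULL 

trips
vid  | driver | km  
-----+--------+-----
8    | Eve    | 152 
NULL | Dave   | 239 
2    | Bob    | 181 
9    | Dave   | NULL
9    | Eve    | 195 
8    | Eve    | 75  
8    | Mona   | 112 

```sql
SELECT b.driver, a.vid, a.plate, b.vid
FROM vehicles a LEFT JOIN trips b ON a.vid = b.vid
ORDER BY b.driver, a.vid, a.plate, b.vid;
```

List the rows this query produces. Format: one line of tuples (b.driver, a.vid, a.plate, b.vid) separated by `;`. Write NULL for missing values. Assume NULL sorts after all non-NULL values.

LEFT JOIN keeps every row from `vehicles`; unmatched rows get NULL for `trips`'s columns.
Matching on a.vid = b.vid. A NULL in a compared column never satisfies the condition.
- vid=2: 1 matching b row(s), so 1 row(s) emitted.
- vid=2: 1 matching b row(s), so 1 row(s) emitted.
- vid=7: no b row matches, row kept with b columns NULL.
- vid=4: no b row matches, row kept with b columns NULL.
- vid=8: 3 matching b row(s), so 3 row(s) emitted.
- vid=2: 1 matching b row(s), so 1 row(s) emitted.
- vid=2: 1 matching b row(s), so 1 row(s) emitted.
- vid=5: no b row matches, row kept with b columns NULL.
After projecting and ordering:
b.driver | a.vid | a.plate | b.vid
Bob | 2 | EZ | 2
Bob | 2 | LS | 2
Bob | 2 | PD | 2
Bob | 2 | NULL | 2
Eve | 8 | LS | 8
Eve | 8 | LS | 8
Mona | 8 | LS | 8
NULL | 4 | NULL | NULL
NULL | 5 | NULL | NULL
NULL | 7 | PD | NULL

(Bob, 2, EZ, 2); (Bob, 2, LS, 2); (Bob, 2, PD, 2); (Bob, 2, NULL, 2); (Eve, 8, LS, 8); (Eve, 8, LS, 8); (Mona, 8, LS, 8); (NULL, 4, NULL, NULL); (NULL, 5, NULL, NULL); (NULL, 7, PD, NULL)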